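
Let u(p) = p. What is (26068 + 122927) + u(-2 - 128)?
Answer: 148865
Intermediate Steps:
(26068 + 122927) + u(-2 - 128) = (26068 + 122927) + (-2 - 128) = 148995 - 130 = 148865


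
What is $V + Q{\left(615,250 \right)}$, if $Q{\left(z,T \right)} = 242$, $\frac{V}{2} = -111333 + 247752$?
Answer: $273080$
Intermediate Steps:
$V = 272838$ ($V = 2 \left(-111333 + 247752\right) = 2 \cdot 136419 = 272838$)
$V + Q{\left(615,250 \right)} = 272838 + 242 = 273080$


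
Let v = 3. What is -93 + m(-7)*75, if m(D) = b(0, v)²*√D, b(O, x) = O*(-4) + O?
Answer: -93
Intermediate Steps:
b(O, x) = -3*O (b(O, x) = -4*O + O = -3*O)
m(D) = 0 (m(D) = (-3*0)²*√D = 0²*√D = 0*√D = 0)
-93 + m(-7)*75 = -93 + 0*75 = -93 + 0 = -93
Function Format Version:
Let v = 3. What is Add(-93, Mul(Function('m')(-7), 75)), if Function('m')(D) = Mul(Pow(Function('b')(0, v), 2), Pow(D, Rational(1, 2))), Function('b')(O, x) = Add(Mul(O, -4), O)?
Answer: -93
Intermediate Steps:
Function('b')(O, x) = Mul(-3, O) (Function('b')(O, x) = Add(Mul(-4, O), O) = Mul(-3, O))
Function('m')(D) = 0 (Function('m')(D) = Mul(Pow(Mul(-3, 0), 2), Pow(D, Rational(1, 2))) = Mul(Pow(0, 2), Pow(D, Rational(1, 2))) = Mul(0, Pow(D, Rational(1, 2))) = 0)
Add(-93, Mul(Function('m')(-7), 75)) = Add(-93, Mul(0, 75)) = Add(-93, 0) = -93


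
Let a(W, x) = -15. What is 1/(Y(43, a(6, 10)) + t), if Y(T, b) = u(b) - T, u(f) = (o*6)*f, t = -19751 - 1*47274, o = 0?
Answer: -1/67068 ≈ -1.4910e-5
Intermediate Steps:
t = -67025 (t = -19751 - 47274 = -67025)
u(f) = 0 (u(f) = (0*6)*f = 0*f = 0)
Y(T, b) = -T (Y(T, b) = 0 - T = -T)
1/(Y(43, a(6, 10)) + t) = 1/(-1*43 - 67025) = 1/(-43 - 67025) = 1/(-67068) = -1/67068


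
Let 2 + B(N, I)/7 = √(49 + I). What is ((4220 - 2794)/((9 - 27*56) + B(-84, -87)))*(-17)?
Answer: 1598918/100137 + 7378*I*√38/100137 ≈ 15.967 + 0.45419*I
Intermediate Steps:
B(N, I) = -14 + 7*√(49 + I)
((4220 - 2794)/((9 - 27*56) + B(-84, -87)))*(-17) = ((4220 - 2794)/((9 - 27*56) + (-14 + 7*√(49 - 87))))*(-17) = (1426/((9 - 1512) + (-14 + 7*√(-38))))*(-17) = (1426/(-1503 + (-14 + 7*(I*√38))))*(-17) = (1426/(-1503 + (-14 + 7*I*√38)))*(-17) = (1426/(-1517 + 7*I*√38))*(-17) = -24242/(-1517 + 7*I*√38)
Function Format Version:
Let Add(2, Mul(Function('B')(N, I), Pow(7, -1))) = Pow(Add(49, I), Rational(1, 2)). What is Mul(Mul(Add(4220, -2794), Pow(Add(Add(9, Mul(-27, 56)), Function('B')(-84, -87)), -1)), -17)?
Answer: Add(Rational(1598918, 100137), Mul(Rational(7378, 100137), I, Pow(38, Rational(1, 2)))) ≈ Add(15.967, Mul(0.45419, I))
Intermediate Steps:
Function('B')(N, I) = Add(-14, Mul(7, Pow(Add(49, I), Rational(1, 2))))
Mul(Mul(Add(4220, -2794), Pow(Add(Add(9, Mul(-27, 56)), Function('B')(-84, -87)), -1)), -17) = Mul(Mul(Add(4220, -2794), Pow(Add(Add(9, Mul(-27, 56)), Add(-14, Mul(7, Pow(Add(49, -87), Rational(1, 2))))), -1)), -17) = Mul(Mul(1426, Pow(Add(Add(9, -1512), Add(-14, Mul(7, Pow(-38, Rational(1, 2))))), -1)), -17) = Mul(Mul(1426, Pow(Add(-1503, Add(-14, Mul(7, Mul(I, Pow(38, Rational(1, 2)))))), -1)), -17) = Mul(Mul(1426, Pow(Add(-1503, Add(-14, Mul(7, I, Pow(38, Rational(1, 2))))), -1)), -17) = Mul(Mul(1426, Pow(Add(-1517, Mul(7, I, Pow(38, Rational(1, 2)))), -1)), -17) = Mul(-24242, Pow(Add(-1517, Mul(7, I, Pow(38, Rational(1, 2)))), -1))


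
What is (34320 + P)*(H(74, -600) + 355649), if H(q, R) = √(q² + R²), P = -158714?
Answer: -44240601706 - 248788*√91369 ≈ -4.4316e+10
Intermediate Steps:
H(q, R) = √(R² + q²)
(34320 + P)*(H(74, -600) + 355649) = (34320 - 158714)*(√((-600)² + 74²) + 355649) = -124394*(√(360000 + 5476) + 355649) = -124394*(√365476 + 355649) = -124394*(2*√91369 + 355649) = -124394*(355649 + 2*√91369) = -44240601706 - 248788*√91369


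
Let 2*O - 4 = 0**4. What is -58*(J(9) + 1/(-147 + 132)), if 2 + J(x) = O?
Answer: 58/15 ≈ 3.8667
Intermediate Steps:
O = 2 (O = 2 + (1/2)*0**4 = 2 + (1/2)*0 = 2 + 0 = 2)
J(x) = 0 (J(x) = -2 + 2 = 0)
-58*(J(9) + 1/(-147 + 132)) = -58*(0 + 1/(-147 + 132)) = -58*(0 + 1/(-15)) = -58*(0 - 1/15) = -58*(-1/15) = 58/15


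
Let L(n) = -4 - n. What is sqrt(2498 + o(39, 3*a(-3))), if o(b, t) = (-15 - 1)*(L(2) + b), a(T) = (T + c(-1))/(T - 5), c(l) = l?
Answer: sqrt(1970) ≈ 44.385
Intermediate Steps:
a(T) = (-1 + T)/(-5 + T) (a(T) = (T - 1)/(T - 5) = (-1 + T)/(-5 + T))
o(b, t) = 96 - 16*b (o(b, t) = (-15 - 1)*((-4 - 1*2) + b) = -16*((-4 - 2) + b) = -16*(-6 + b) = 96 - 16*b)
sqrt(2498 + o(39, 3*a(-3))) = sqrt(2498 + (96 - 16*39)) = sqrt(2498 + (96 - 624)) = sqrt(2498 - 528) = sqrt(1970)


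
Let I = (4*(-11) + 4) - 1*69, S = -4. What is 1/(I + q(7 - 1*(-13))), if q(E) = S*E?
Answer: -1/189 ≈ -0.0052910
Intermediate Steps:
q(E) = -4*E
I = -109 (I = (-44 + 4) - 69 = -40 - 69 = -109)
1/(I + q(7 - 1*(-13))) = 1/(-109 - 4*(7 - 1*(-13))) = 1/(-109 - 4*(7 + 13)) = 1/(-109 - 4*20) = 1/(-109 - 80) = 1/(-189) = -1/189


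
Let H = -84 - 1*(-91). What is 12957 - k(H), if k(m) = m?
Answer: 12950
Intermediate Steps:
H = 7 (H = -84 + 91 = 7)
12957 - k(H) = 12957 - 1*7 = 12957 - 7 = 12950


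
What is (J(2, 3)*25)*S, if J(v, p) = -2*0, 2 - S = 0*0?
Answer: 0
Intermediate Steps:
S = 2 (S = 2 - 0*0 = 2 - 1*0 = 2 + 0 = 2)
J(v, p) = 0
(J(2, 3)*25)*S = (0*25)*2 = 0*2 = 0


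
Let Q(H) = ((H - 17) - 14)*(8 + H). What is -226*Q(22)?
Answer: 61020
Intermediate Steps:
Q(H) = (-31 + H)*(8 + H) (Q(H) = ((-17 + H) - 14)*(8 + H) = (-31 + H)*(8 + H))
-226*Q(22) = -226*(-248 + 22² - 23*22) = -226*(-248 + 484 - 506) = -226*(-270) = 61020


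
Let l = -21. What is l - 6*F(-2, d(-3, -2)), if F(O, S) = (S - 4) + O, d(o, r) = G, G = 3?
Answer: -3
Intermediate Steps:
d(o, r) = 3
F(O, S) = -4 + O + S (F(O, S) = (-4 + S) + O = -4 + O + S)
l - 6*F(-2, d(-3, -2)) = -21 - 6*(-4 - 2 + 3) = -21 - 6*(-3) = -21 + 18 = -3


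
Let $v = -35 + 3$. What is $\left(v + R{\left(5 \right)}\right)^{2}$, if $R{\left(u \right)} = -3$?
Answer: $1225$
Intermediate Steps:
$v = -32$
$\left(v + R{\left(5 \right)}\right)^{2} = \left(-32 - 3\right)^{2} = \left(-35\right)^{2} = 1225$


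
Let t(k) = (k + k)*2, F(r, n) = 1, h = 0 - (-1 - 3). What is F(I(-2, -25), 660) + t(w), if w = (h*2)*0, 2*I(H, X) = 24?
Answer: 1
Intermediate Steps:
h = 4 (h = 0 - 1*(-4) = 0 + 4 = 4)
I(H, X) = 12 (I(H, X) = (½)*24 = 12)
w = 0 (w = (4*2)*0 = 8*0 = 0)
t(k) = 4*k (t(k) = (2*k)*2 = 4*k)
F(I(-2, -25), 660) + t(w) = 1 + 4*0 = 1 + 0 = 1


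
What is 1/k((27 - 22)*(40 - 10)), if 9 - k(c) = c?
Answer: -1/141 ≈ -0.0070922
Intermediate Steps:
k(c) = 9 - c
1/k((27 - 22)*(40 - 10)) = 1/(9 - (27 - 22)*(40 - 10)) = 1/(9 - 5*30) = 1/(9 - 1*150) = 1/(9 - 150) = 1/(-141) = -1/141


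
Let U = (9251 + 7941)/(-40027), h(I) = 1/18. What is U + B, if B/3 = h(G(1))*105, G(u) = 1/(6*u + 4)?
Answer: 1366561/80054 ≈ 17.070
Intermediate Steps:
G(u) = 1/(4 + 6*u)
h(I) = 1/18
B = 35/2 (B = 3*((1/18)*105) = 3*(35/6) = 35/2 ≈ 17.500)
U = -17192/40027 (U = 17192*(-1/40027) = -17192/40027 ≈ -0.42951)
U + B = -17192/40027 + 35/2 = 1366561/80054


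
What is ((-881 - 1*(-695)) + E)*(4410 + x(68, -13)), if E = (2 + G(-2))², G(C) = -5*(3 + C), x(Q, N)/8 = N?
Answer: -762162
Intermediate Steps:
x(Q, N) = 8*N
G(C) = -15 - 5*C
E = 9 (E = (2 + (-15 - 5*(-2)))² = (2 + (-15 + 10))² = (2 - 5)² = (-3)² = 9)
((-881 - 1*(-695)) + E)*(4410 + x(68, -13)) = ((-881 - 1*(-695)) + 9)*(4410 + 8*(-13)) = ((-881 + 695) + 9)*(4410 - 104) = (-186 + 9)*4306 = -177*4306 = -762162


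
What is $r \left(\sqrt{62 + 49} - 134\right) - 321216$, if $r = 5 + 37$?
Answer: $-326844 + 42 \sqrt{111} \approx -3.264 \cdot 10^{5}$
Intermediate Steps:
$r = 42$
$r \left(\sqrt{62 + 49} - 134\right) - 321216 = 42 \left(\sqrt{62 + 49} - 134\right) - 321216 = 42 \left(\sqrt{111} - 134\right) - 321216 = 42 \left(-134 + \sqrt{111}\right) - 321216 = \left(-5628 + 42 \sqrt{111}\right) - 321216 = -326844 + 42 \sqrt{111}$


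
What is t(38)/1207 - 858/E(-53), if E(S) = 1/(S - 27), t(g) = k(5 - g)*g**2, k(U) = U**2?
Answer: 84420996/1207 ≈ 69943.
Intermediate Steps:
t(g) = g**2*(5 - g)**2 (t(g) = (5 - g)**2*g**2 = g**2*(5 - g)**2)
E(S) = 1/(-27 + S)
t(38)/1207 - 858/E(-53) = (38**2*(-5 + 38)**2)/1207 - 858/(1/(-27 - 53)) = (1444*33**2)*(1/1207) - 858/(1/(-80)) = (1444*1089)*(1/1207) - 858/(-1/80) = 1572516*(1/1207) - 858*(-80) = 1572516/1207 + 68640 = 84420996/1207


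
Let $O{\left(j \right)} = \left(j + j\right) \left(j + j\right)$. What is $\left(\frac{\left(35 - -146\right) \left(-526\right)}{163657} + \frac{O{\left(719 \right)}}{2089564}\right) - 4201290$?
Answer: $- \frac{359180615353485399}{85492943887} \approx -4.2013 \cdot 10^{6}$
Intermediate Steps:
$O{\left(j \right)} = 4 j^{2}$ ($O{\left(j \right)} = 2 j 2 j = 4 j^{2}$)
$\left(\frac{\left(35 - -146\right) \left(-526\right)}{163657} + \frac{O{\left(719 \right)}}{2089564}\right) - 4201290 = \left(\frac{\left(35 - -146\right) \left(-526\right)}{163657} + \frac{4 \cdot 719^{2}}{2089564}\right) - 4201290 = \left(\left(35 + 146\right) \left(-526\right) \frac{1}{163657} + 4 \cdot 516961 \cdot \frac{1}{2089564}\right) - 4201290 = \left(181 \left(-526\right) \frac{1}{163657} + 2067844 \cdot \frac{1}{2089564}\right) - 4201290 = \left(\left(-95206\right) \frac{1}{163657} + \frac{516961}{522391}\right) - 4201290 = \left(- \frac{95206}{163657} + \frac{516961}{522391}\right) - 4201290 = \frac{34869528831}{85492943887} - 4201290 = - \frac{359180615353485399}{85492943887}$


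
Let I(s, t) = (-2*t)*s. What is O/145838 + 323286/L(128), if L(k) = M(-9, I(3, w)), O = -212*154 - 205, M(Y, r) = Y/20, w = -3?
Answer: -314315989679/437514 ≈ -7.1841e+5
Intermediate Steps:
I(s, t) = -2*s*t
M(Y, r) = Y/20 (M(Y, r) = Y*(1/20) = Y/20)
O = -32853 (O = -32648 - 205 = -32853)
L(k) = -9/20 (L(k) = (1/20)*(-9) = -9/20)
O/145838 + 323286/L(128) = -32853/145838 + 323286/(-9/20) = -32853*1/145838 + 323286*(-20/9) = -32853/145838 - 2155240/3 = -314315989679/437514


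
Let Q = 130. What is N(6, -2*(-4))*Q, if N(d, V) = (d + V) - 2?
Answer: 1560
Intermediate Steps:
N(d, V) = -2 + V + d (N(d, V) = (V + d) - 2 = -2 + V + d)
N(6, -2*(-4))*Q = (-2 - 2*(-4) + 6)*130 = (-2 + 8 + 6)*130 = 12*130 = 1560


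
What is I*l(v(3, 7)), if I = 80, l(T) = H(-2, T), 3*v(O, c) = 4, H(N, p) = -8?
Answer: -640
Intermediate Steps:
v(O, c) = 4/3 (v(O, c) = (1/3)*4 = 4/3)
l(T) = -8
I*l(v(3, 7)) = 80*(-8) = -640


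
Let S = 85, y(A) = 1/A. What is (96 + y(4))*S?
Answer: 32725/4 ≈ 8181.3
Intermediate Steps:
(96 + y(4))*S = (96 + 1/4)*85 = (96 + ¼)*85 = (385/4)*85 = 32725/4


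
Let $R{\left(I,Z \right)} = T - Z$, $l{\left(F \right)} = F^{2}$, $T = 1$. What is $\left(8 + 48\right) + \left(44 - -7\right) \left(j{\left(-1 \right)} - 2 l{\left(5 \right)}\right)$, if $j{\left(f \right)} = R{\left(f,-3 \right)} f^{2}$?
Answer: $-2290$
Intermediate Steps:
$R{\left(I,Z \right)} = 1 - Z$
$j{\left(f \right)} = 4 f^{2}$ ($j{\left(f \right)} = \left(1 - -3\right) f^{2} = \left(1 + 3\right) f^{2} = 4 f^{2}$)
$\left(8 + 48\right) + \left(44 - -7\right) \left(j{\left(-1 \right)} - 2 l{\left(5 \right)}\right) = \left(8 + 48\right) + \left(44 - -7\right) \left(4 \left(-1\right)^{2} - 2 \cdot 5^{2}\right) = 56 + \left(44 + 7\right) \left(4 \cdot 1 - 50\right) = 56 + 51 \left(4 - 50\right) = 56 + 51 \left(-46\right) = 56 - 2346 = -2290$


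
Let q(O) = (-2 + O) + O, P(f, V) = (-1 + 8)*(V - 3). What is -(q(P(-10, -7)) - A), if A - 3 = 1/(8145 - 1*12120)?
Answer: 576374/3975 ≈ 145.00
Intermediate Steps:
P(f, V) = -21 + 7*V (P(f, V) = 7*(-3 + V) = -21 + 7*V)
A = 11924/3975 (A = 3 + 1/(8145 - 1*12120) = 3 + 1/(8145 - 12120) = 3 + 1/(-3975) = 3 - 1/3975 = 11924/3975 ≈ 2.9997)
q(O) = -2 + 2*O
-(q(P(-10, -7)) - A) = -((-2 + 2*(-21 + 7*(-7))) - 1*11924/3975) = -((-2 + 2*(-21 - 49)) - 11924/3975) = -((-2 + 2*(-70)) - 11924/3975) = -((-2 - 140) - 11924/3975) = -(-142 - 11924/3975) = -1*(-576374/3975) = 576374/3975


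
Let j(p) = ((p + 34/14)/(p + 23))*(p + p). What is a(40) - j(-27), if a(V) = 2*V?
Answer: 2882/7 ≈ 411.71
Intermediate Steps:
j(p) = 2*p*(17/7 + p)/(23 + p) (j(p) = ((p + 34*(1/14))/(23 + p))*(2*p) = ((p + 17/7)/(23 + p))*(2*p) = ((17/7 + p)/(23 + p))*(2*p) = 2*p*(17/7 + p)/(23 + p))
a(40) - j(-27) = 2*40 - 2*(-27)*(17 + 7*(-27))/(7*(23 - 27)) = 80 - 2*(-27)*(17 - 189)/(7*(-4)) = 80 - 2*(-27)*(-1)*(-172)/(7*4) = 80 - 1*(-2322/7) = 80 + 2322/7 = 2882/7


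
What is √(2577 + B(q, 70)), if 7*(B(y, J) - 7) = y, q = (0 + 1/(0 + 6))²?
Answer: √4558183/42 ≈ 50.833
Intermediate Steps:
q = 1/36 (q = (0 + 1/6)² = (0 + ⅙)² = (⅙)² = 1/36 ≈ 0.027778)
B(y, J) = 7 + y/7
√(2577 + B(q, 70)) = √(2577 + (7 + (⅐)*(1/36))) = √(2577 + (7 + 1/252)) = √(2577 + 1765/252) = √(651169/252) = √4558183/42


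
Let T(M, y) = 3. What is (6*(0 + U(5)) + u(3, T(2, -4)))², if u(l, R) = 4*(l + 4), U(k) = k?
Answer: 3364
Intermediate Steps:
u(l, R) = 16 + 4*l (u(l, R) = 4*(4 + l) = 16 + 4*l)
(6*(0 + U(5)) + u(3, T(2, -4)))² = (6*(0 + 5) + (16 + 4*3))² = (6*5 + (16 + 12))² = (30 + 28)² = 58² = 3364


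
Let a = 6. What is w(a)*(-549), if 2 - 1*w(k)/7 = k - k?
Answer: -7686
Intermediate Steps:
w(k) = 14 (w(k) = 14 - 7*(k - k) = 14 - 7*0 = 14 + 0 = 14)
w(a)*(-549) = 14*(-549) = -7686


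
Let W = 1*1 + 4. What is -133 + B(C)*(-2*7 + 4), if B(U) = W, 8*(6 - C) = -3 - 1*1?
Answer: -183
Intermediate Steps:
C = 13/2 (C = 6 - (-3 - 1*1)/8 = 6 - (-3 - 1)/8 = 6 - ⅛*(-4) = 6 + ½ = 13/2 ≈ 6.5000)
W = 5 (W = 1 + 4 = 5)
B(U) = 5
-133 + B(C)*(-2*7 + 4) = -133 + 5*(-2*7 + 4) = -133 + 5*(-14 + 4) = -133 + 5*(-10) = -133 - 50 = -183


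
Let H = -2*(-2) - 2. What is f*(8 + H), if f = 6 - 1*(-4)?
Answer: 100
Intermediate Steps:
H = 2 (H = 4 - 2 = 2)
f = 10 (f = 6 + 4 = 10)
f*(8 + H) = 10*(8 + 2) = 10*10 = 100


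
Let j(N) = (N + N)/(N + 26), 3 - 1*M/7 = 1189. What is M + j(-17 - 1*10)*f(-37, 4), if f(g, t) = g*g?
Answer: 65624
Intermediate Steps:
f(g, t) = g²
M = -8302 (M = 21 - 7*1189 = 21 - 8323 = -8302)
j(N) = 2*N/(26 + N) (j(N) = (2*N)/(26 + N) = 2*N/(26 + N))
M + j(-17 - 1*10)*f(-37, 4) = -8302 + (2*(-17 - 1*10)/(26 + (-17 - 1*10)))*(-37)² = -8302 + (2*(-17 - 10)/(26 + (-17 - 10)))*1369 = -8302 + (2*(-27)/(26 - 27))*1369 = -8302 + (2*(-27)/(-1))*1369 = -8302 + (2*(-27)*(-1))*1369 = -8302 + 54*1369 = -8302 + 73926 = 65624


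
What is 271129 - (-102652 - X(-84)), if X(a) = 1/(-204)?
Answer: 76251323/204 ≈ 3.7378e+5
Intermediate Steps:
X(a) = -1/204
271129 - (-102652 - X(-84)) = 271129 - (-102652 - 1*(-1/204)) = 271129 - (-102652 + 1/204) = 271129 - 1*(-20941007/204) = 271129 + 20941007/204 = 76251323/204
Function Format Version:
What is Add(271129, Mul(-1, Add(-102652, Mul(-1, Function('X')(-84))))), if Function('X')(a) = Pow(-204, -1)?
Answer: Rational(76251323, 204) ≈ 3.7378e+5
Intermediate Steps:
Function('X')(a) = Rational(-1, 204)
Add(271129, Mul(-1, Add(-102652, Mul(-1, Function('X')(-84))))) = Add(271129, Mul(-1, Add(-102652, Mul(-1, Rational(-1, 204))))) = Add(271129, Mul(-1, Add(-102652, Rational(1, 204)))) = Add(271129, Mul(-1, Rational(-20941007, 204))) = Add(271129, Rational(20941007, 204)) = Rational(76251323, 204)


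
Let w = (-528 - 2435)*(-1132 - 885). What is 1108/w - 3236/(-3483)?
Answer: 19343395720/20815700193 ≈ 0.92927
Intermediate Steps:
w = 5976371 (w = -2963*(-2017) = 5976371)
1108/w - 3236/(-3483) = 1108/5976371 - 3236/(-3483) = 1108*(1/5976371) - 3236*(-1/3483) = 1108/5976371 + 3236/3483 = 19343395720/20815700193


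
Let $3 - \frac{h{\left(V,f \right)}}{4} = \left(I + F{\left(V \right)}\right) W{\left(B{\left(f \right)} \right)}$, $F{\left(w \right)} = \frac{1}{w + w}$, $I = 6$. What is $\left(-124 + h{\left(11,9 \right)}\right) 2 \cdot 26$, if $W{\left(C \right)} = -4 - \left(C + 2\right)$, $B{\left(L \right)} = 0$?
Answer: $\frac{18928}{11} \approx 1720.7$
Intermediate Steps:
$W{\left(C \right)} = -6 - C$ ($W{\left(C \right)} = -4 - \left(2 + C\right) = -6 - C$)
$F{\left(w \right)} = \frac{1}{2 w}$
$h{\left(V,f \right)} = 156 + \frac{12}{V}$ ($h{\left(V,f \right)} = 12 - 4 \left(6 + \frac{1}{2 V}\right) \left(-6 - 0\right) = 12 - 4 \left(6 + \frac{1}{2 V}\right) \left(-6 + 0\right) = 12 - 4 \left(6 + \frac{1}{2 V}\right) \left(-6\right) = 12 - 4 \left(-36 - \frac{3}{V}\right) = 12 + \left(144 + \frac{12}{V}\right) = 156 + \frac{12}{V}$)
$\left(-124 + h{\left(11,9 \right)}\right) 2 \cdot 26 = \left(-124 + \left(156 + \frac{12}{11}\right)\right) 2 \cdot 26 = \left(-124 + \left(156 + 12 \cdot \frac{1}{11}\right)\right) 52 = \left(-124 + \left(156 + \frac{12}{11}\right)\right) 52 = \left(-124 + \frac{1728}{11}\right) 52 = \frac{364}{11} \cdot 52 = \frac{18928}{11}$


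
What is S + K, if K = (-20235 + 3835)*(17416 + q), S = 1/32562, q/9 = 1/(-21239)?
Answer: -2948238326915683/10322154 ≈ -2.8562e+8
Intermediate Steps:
q = -9/21239 (q = 9/(-21239) = 9*(-1/21239) = -9/21239 ≈ -0.00042375)
S = 1/32562 ≈ 3.0711e-5
K = -6066334006000/21239 (K = (-20235 + 3835)*(17416 - 9/21239) = -16400*369898415/21239 = -6066334006000/21239 ≈ -2.8562e+8)
S + K = 1/32562 - 6066334006000/21239 = -2948238326915683/10322154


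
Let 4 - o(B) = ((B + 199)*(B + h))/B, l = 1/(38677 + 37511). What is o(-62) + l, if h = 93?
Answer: 5523631/76188 ≈ 72.500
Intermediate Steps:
l = 1/76188 ≈ 1.3125e-5
o(B) = 4 - (93 + B)*(199 + B)/B (o(B) = 4 - (B + 199)*(B + 93)/B = 4 - (199 + B)*(93 + B)/B = 4 - (93 + B)*(199 + B)/B)
o(-62) + l = (-288 - 1*(-62) - 18507/(-62)) + 1/76188 = (-288 + 62 - 18507*(-1/62)) + 1/76188 = (-288 + 62 + 597/2) + 1/76188 = 145/2 + 1/76188 = 5523631/76188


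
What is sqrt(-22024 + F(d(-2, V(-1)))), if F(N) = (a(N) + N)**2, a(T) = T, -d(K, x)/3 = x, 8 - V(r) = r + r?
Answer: 14*I*sqrt(94) ≈ 135.74*I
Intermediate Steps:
V(r) = 8 - 2*r (V(r) = 8 - (r + r) = 8 - 2*r)
d(K, x) = -3*x
F(N) = 4*N**2 (F(N) = (N + N)**2 = (2*N)**2 = 4*N**2)
sqrt(-22024 + F(d(-2, V(-1)))) = sqrt(-22024 + 4*(-3*(8 - 2*(-1)))**2) = sqrt(-22024 + 4*(-3*(8 + 2))**2) = sqrt(-22024 + 4*(-3*10)**2) = sqrt(-22024 + 4*(-30)**2) = sqrt(-22024 + 4*900) = sqrt(-22024 + 3600) = sqrt(-18424) = 14*I*sqrt(94)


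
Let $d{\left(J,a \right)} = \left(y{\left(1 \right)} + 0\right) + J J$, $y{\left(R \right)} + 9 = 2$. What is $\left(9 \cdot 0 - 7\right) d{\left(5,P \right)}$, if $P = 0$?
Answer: $-126$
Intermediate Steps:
$y{\left(R \right)} = -7$ ($y{\left(R \right)} = -9 + 2 = -7$)
$d{\left(J,a \right)} = -7 + J^{2}$ ($d{\left(J,a \right)} = \left(-7 + 0\right) + J J = -7 + J^{2}$)
$\left(9 \cdot 0 - 7\right) d{\left(5,P \right)} = \left(9 \cdot 0 - 7\right) \left(-7 + 5^{2}\right) = \left(0 - 7\right) \left(-7 + 25\right) = \left(-7\right) 18 = -126$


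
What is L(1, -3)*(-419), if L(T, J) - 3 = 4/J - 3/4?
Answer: -4609/12 ≈ -384.08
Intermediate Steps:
L(T, J) = 9/4 + 4/J (L(T, J) = 3 + (4/J - 3/4) = 3 + (-3/4 + 4/J) = 9/4 + 4/J)
L(1, -3)*(-419) = (9/4 + 4/(-3))*(-419) = (9/4 + 4*(-1/3))*(-419) = (9/4 - 4/3)*(-419) = (11/12)*(-419) = -4609/12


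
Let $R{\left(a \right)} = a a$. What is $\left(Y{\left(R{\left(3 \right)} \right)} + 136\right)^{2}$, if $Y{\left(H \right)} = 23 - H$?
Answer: $22500$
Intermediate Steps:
$R{\left(a \right)} = a^{2}$
$\left(Y{\left(R{\left(3 \right)} \right)} + 136\right)^{2} = \left(\left(23 - 3^{2}\right) + 136\right)^{2} = \left(\left(23 - 9\right) + 136\right)^{2} = \left(14 + 136\right)^{2} = 150^{2} = 22500$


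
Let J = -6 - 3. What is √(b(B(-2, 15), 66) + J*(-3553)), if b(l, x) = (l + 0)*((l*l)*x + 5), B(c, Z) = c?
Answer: √31439 ≈ 177.31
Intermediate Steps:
J = -9
b(l, x) = l*(5 + x*l²) (b(l, x) = l*(l²*x + 5) = l*(x*l² + 5) = l*(5 + x*l²))
√(b(B(-2, 15), 66) + J*(-3553)) = √(-2*(5 + 66*(-2)²) - 9*(-3553)) = √(-2*(5 + 66*4) + 31977) = √(-2*(5 + 264) + 31977) = √(-2*269 + 31977) = √(-538 + 31977) = √31439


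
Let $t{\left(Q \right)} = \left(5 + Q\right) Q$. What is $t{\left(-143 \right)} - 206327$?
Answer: $-186593$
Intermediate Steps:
$t{\left(Q \right)} = Q \left(5 + Q\right)$
$t{\left(-143 \right)} - 206327 = - 143 \left(5 - 143\right) - 206327 = \left(-143\right) \left(-138\right) - 206327 = 19734 - 206327 = -186593$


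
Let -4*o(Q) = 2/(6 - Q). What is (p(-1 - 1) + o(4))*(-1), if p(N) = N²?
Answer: -15/4 ≈ -3.7500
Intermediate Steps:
o(Q) = -1/(2*(6 - Q))
(p(-1 - 1) + o(4))*(-1) = ((-1 - 1)² + 1/(2*(-6 + 4)))*(-1) = ((-2)² + (½)/(-2))*(-1) = (4 + (½)*(-½))*(-1) = (4 - ¼)*(-1) = (15/4)*(-1) = -15/4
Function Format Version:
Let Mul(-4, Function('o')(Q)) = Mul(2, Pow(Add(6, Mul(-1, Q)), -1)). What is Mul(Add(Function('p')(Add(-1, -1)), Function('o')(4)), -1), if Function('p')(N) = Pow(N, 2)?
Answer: Rational(-15, 4) ≈ -3.7500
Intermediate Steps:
Function('o')(Q) = Mul(Rational(-1, 2), Pow(Add(6, Mul(-1, Q)), -1)) (Function('o')(Q) = Mul(Rational(-1, 4), Mul(2, Pow(Add(6, Mul(-1, Q)), -1))) = Mul(Rational(-1, 2), Pow(Add(6, Mul(-1, Q)), -1)))
Mul(Add(Function('p')(Add(-1, -1)), Function('o')(4)), -1) = Mul(Add(Pow(Add(-1, -1), 2), Mul(Rational(1, 2), Pow(Add(-6, 4), -1))), -1) = Mul(Add(Pow(-2, 2), Mul(Rational(1, 2), Pow(-2, -1))), -1) = Mul(Add(4, Mul(Rational(1, 2), Rational(-1, 2))), -1) = Mul(Add(4, Rational(-1, 4)), -1) = Mul(Rational(15, 4), -1) = Rational(-15, 4)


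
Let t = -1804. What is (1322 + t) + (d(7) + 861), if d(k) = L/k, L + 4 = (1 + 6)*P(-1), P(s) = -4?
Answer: 2621/7 ≈ 374.43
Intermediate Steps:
L = -32 (L = -4 + (1 + 6)*(-4) = -4 + 7*(-4) = -4 - 28 = -32)
d(k) = -32/k
(1322 + t) + (d(7) + 861) = (1322 - 1804) + (-32/7 + 861) = -482 + (-32*1/7 + 861) = -482 + (-32/7 + 861) = -482 + 5995/7 = 2621/7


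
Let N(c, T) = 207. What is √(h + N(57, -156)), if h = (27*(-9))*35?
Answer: 3*I*√922 ≈ 91.093*I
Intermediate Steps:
h = -8505 (h = -243*35 = -8505)
√(h + N(57, -156)) = √(-8505 + 207) = √(-8298) = 3*I*√922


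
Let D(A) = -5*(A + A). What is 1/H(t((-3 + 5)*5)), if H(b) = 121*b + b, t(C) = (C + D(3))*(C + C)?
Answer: -1/48800 ≈ -2.0492e-5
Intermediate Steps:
D(A) = -10*A
t(C) = 2*C*(-30 + C) (t(C) = (C - 10*3)*(C + C) = (C - 30)*(2*C) = (-30 + C)*(2*C) = 2*C*(-30 + C))
H(b) = 122*b
1/H(t((-3 + 5)*5)) = 1/(122*(2*((-3 + 5)*5)*(-30 + (-3 + 5)*5))) = 1/(122*(2*(2*5)*(-30 + 2*5))) = 1/(122*(2*10*(-30 + 10))) = 1/(122*(2*10*(-20))) = 1/(122*(-400)) = 1/(-48800) = -1/48800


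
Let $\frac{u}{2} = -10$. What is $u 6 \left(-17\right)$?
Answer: $2040$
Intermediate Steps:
$u = -20$ ($u = 2 \left(-10\right) = -20$)
$u 6 \left(-17\right) = \left(-20\right) 6 \left(-17\right) = \left(-120\right) \left(-17\right) = 2040$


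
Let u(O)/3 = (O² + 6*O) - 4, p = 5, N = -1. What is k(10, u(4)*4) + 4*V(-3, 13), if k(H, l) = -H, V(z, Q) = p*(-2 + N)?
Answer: -70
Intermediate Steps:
u(O) = -12 + 3*O² + 18*O (u(O) = 3*((O² + 6*O) - 4) = 3*(-4 + O² + 6*O) = -12 + 3*O² + 18*O)
V(z, Q) = -15 (V(z, Q) = 5*(-2 - 1) = 5*(-3) = -15)
k(10, u(4)*4) + 4*V(-3, 13) = -1*10 + 4*(-15) = -10 - 60 = -70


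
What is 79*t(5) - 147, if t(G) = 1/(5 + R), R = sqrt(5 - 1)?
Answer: -950/7 ≈ -135.71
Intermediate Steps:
R = 2 (R = sqrt(4) = 2)
t(G) = 1/7 (t(G) = 1/(5 + 2) = 1/7)
79*t(5) - 147 = 79*(1/7) - 147 = 79/7 - 147 = -950/7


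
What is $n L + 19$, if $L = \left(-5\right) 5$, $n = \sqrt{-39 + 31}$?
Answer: $19 - 50 i \sqrt{2} \approx 19.0 - 70.711 i$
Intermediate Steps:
$n = 2 i \sqrt{2}$ ($n = \sqrt{-8} = 2 i \sqrt{2} \approx 2.8284 i$)
$L = -25$
$n L + 19 = 2 i \sqrt{2} \left(-25\right) + 19 = - 50 i \sqrt{2} + 19 = 19 - 50 i \sqrt{2}$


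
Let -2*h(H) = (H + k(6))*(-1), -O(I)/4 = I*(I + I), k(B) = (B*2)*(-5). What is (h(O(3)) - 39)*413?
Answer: -43365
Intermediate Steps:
k(B) = -10*B (k(B) = (2*B)*(-5) = -10*B)
O(I) = -8*I² (O(I) = -4*I*(I + I) = -4*I*2*I = -8*I²)
h(H) = -30 + H/2 (h(H) = -(H - 10*6)*(-1)/2 = -(H - 60)*(-1)/2 = -(-60 + H)*(-1)/2 = -(60 - H)/2 = -30 + H/2)
(h(O(3)) - 39)*413 = ((-30 + (-8*3²)/2) - 39)*413 = ((-30 + (-8*9)/2) - 39)*413 = ((-30 + (½)*(-72)) - 39)*413 = ((-30 - 36) - 39)*413 = (-66 - 39)*413 = -105*413 = -43365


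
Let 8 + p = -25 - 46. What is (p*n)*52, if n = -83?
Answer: 340964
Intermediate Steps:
p = -79 (p = -8 + (-25 - 46) = -8 - 71 = -79)
(p*n)*52 = -79*(-83)*52 = 6557*52 = 340964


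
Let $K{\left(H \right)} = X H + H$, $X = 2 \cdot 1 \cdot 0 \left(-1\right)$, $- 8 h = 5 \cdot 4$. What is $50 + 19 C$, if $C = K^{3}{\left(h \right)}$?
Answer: $- \frac{1975}{8} \approx -246.88$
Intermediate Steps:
$h = - \frac{5}{2}$ ($h = - \frac{5 \cdot 4}{8} = \left(- \frac{1}{8}\right) 20 = - \frac{5}{2} \approx -2.5$)
$X = 0$ ($X = 2 \cdot 0 \left(-1\right) = 2 \cdot 0 = 0$)
$K{\left(H \right)} = H$ ($K{\left(H \right)} = 0 H + H = 0 + H = H$)
$C = - \frac{125}{8}$ ($C = \left(- \frac{5}{2}\right)^{3} = - \frac{125}{8} \approx -15.625$)
$50 + 19 C = 50 + 19 \left(- \frac{125}{8}\right) = 50 - \frac{2375}{8} = - \frac{1975}{8}$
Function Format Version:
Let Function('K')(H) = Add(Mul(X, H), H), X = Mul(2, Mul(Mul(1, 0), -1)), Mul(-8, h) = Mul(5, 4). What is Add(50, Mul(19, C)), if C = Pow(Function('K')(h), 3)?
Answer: Rational(-1975, 8) ≈ -246.88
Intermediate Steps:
h = Rational(-5, 2) (h = Mul(Rational(-1, 8), Mul(5, 4)) = Mul(Rational(-1, 8), 20) = Rational(-5, 2) ≈ -2.5000)
X = 0 (X = Mul(2, Mul(0, -1)) = Mul(2, 0) = 0)
Function('K')(H) = H (Function('K')(H) = Add(Mul(0, H), H) = Add(0, H) = H)
C = Rational(-125, 8) (C = Pow(Rational(-5, 2), 3) = Rational(-125, 8) ≈ -15.625)
Add(50, Mul(19, C)) = Add(50, Mul(19, Rational(-125, 8))) = Add(50, Rational(-2375, 8)) = Rational(-1975, 8)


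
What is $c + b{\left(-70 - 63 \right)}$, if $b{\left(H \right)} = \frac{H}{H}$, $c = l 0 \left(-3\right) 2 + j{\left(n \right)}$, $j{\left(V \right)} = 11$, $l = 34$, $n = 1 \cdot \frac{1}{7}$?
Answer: $12$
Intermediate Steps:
$n = \frac{1}{7}$ ($n = 1 \cdot \frac{1}{7} = \frac{1}{7} \approx 0.14286$)
$c = 11$ ($c = 34 \cdot 0 \left(-3\right) 2 + 11 = 34 \cdot 0 \cdot 2 + 11 = 34 \cdot 0 + 11 = 0 + 11 = 11$)
$b{\left(H \right)} = 1$
$c + b{\left(-70 - 63 \right)} = 11 + 1 = 12$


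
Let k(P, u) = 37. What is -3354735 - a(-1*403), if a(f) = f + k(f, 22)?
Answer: -3354369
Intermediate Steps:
a(f) = 37 + f (a(f) = f + 37 = 37 + f)
-3354735 - a(-1*403) = -3354735 - (37 - 1*403) = -3354735 - (37 - 403) = -3354735 - 1*(-366) = -3354735 + 366 = -3354369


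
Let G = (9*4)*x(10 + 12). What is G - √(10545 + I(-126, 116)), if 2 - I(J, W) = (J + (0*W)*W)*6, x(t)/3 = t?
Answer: 2376 - √11303 ≈ 2269.7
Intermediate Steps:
x(t) = 3*t
I(J, W) = 2 - 6*J (I(J, W) = 2 - (J + (0*W)*W)*6 = 2 - (J + 0*W)*6 = 2 - (J + 0)*6 = 2 - J*6 = 2 - 6*J)
G = 2376 (G = (9*4)*(3*(10 + 12)) = 36*(3*22) = 36*66 = 2376)
G - √(10545 + I(-126, 116)) = 2376 - √(10545 + (2 - 6*(-126))) = 2376 - √(10545 + (2 + 756)) = 2376 - √(10545 + 758) = 2376 - √11303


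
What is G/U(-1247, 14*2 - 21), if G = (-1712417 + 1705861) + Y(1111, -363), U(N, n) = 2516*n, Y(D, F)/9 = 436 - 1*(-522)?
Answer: 1033/8806 ≈ 0.11731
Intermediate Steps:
Y(D, F) = 8622 (Y(D, F) = 9*(436 - 1*(-522)) = 9*(436 + 522) = 9*958 = 8622)
G = 2066 (G = (-1712417 + 1705861) + 8622 = -6556 + 8622 = 2066)
G/U(-1247, 14*2 - 21) = 2066/((2516*(14*2 - 21))) = 2066/((2516*(28 - 21))) = 2066/((2516*7)) = 2066/17612 = 2066*(1/17612) = 1033/8806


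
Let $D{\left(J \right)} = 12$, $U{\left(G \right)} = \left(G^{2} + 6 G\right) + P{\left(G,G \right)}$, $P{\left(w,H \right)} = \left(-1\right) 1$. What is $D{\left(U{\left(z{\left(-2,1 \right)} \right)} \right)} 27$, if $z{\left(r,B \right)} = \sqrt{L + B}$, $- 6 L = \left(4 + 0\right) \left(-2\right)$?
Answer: $324$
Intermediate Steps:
$P{\left(w,H \right)} = -1$
$L = \frac{4}{3}$ ($L = - \frac{\left(4 + 0\right) \left(-2\right)}{6} = - \frac{4 \left(-2\right)}{6} = \left(- \frac{1}{6}\right) \left(-8\right) = \frac{4}{3} \approx 1.3333$)
$z{\left(r,B \right)} = \sqrt{\frac{4}{3} + B}$
$U{\left(G \right)} = -1 + G^{2} + 6 G$ ($U{\left(G \right)} = \left(G^{2} + 6 G\right) - 1 = -1 + G^{2} + 6 G$)
$D{\left(U{\left(z{\left(-2,1 \right)} \right)} \right)} 27 = 12 \cdot 27 = 324$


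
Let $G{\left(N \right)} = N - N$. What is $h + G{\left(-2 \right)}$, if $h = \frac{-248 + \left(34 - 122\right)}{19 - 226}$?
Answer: $\frac{112}{69} \approx 1.6232$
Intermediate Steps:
$G{\left(N \right)} = 0$
$h = \frac{112}{69}$ ($h = \frac{-248 - 88}{-207} = \left(-336\right) \left(- \frac{1}{207}\right) = \frac{112}{69} \approx 1.6232$)
$h + G{\left(-2 \right)} = \frac{112}{69} + 0 = \frac{112}{69}$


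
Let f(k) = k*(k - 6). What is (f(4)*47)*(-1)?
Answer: 376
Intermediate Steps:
f(k) = k*(-6 + k)
(f(4)*47)*(-1) = ((4*(-6 + 4))*47)*(-1) = ((4*(-2))*47)*(-1) = -8*47*(-1) = -376*(-1) = 376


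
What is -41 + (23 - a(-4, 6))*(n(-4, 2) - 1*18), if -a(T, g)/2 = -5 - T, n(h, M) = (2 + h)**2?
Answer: -335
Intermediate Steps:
a(T, g) = 10 + 2*T (a(T, g) = -2*(-5 - T) = 10 + 2*T)
-41 + (23 - a(-4, 6))*(n(-4, 2) - 1*18) = -41 + (23 - (10 + 2*(-4)))*((2 - 4)**2 - 1*18) = -41 + (23 - (10 - 8))*((-2)**2 - 18) = -41 + (23 - 1*2)*(4 - 18) = -41 + (23 - 2)*(-14) = -41 + 21*(-14) = -41 - 294 = -335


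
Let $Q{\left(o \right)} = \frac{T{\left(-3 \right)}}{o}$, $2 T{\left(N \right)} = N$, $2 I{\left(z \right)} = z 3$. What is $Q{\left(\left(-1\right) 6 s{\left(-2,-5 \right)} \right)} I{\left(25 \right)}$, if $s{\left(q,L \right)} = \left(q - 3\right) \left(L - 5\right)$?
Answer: $\frac{3}{16} \approx 0.1875$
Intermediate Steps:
$I{\left(z \right)} = \frac{3 z}{2}$ ($I{\left(z \right)} = \frac{z 3}{2} = \frac{3 z}{2}$)
$T{\left(N \right)} = \frac{N}{2}$
$s{\left(q,L \right)} = \left(-5 + L\right) \left(-3 + q\right)$ ($s{\left(q,L \right)} = \left(-3 + q\right) \left(-5 + L\right) = \left(-5 + L\right) \left(-3 + q\right)$)
$Q{\left(o \right)} = - \frac{3}{2 o}$ ($Q{\left(o \right)} = \frac{\frac{1}{2} \left(-3\right)}{o} = - \frac{3}{2 o}$)
$Q{\left(\left(-1\right) 6 s{\left(-2,-5 \right)} \right)} I{\left(25 \right)} = - \frac{3}{2 \left(-1\right) 6 \left(15 - -10 - -15 - -10\right)} \frac{3}{2} \cdot 25 = - \frac{3}{2 \left(- 6 \left(15 + 10 + 15 + 10\right)\right)} \frac{75}{2} = - \frac{3}{2 \left(\left(-6\right) 50\right)} \frac{75}{2} = - \frac{3}{2 \left(-300\right)} \frac{75}{2} = \left(- \frac{3}{2}\right) \left(- \frac{1}{300}\right) \frac{75}{2} = \frac{1}{200} \cdot \frac{75}{2} = \frac{3}{16}$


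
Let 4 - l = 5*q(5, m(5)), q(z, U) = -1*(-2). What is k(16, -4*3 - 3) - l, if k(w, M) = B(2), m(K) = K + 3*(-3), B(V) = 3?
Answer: 9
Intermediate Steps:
m(K) = -9 + K (m(K) = K - 9 = -9 + K)
q(z, U) = 2
k(w, M) = 3
l = -6 (l = 4 - 5*2 = 4 - 1*10 = 4 - 10 = -6)
k(16, -4*3 - 3) - l = 3 - 1*(-6) = 3 + 6 = 9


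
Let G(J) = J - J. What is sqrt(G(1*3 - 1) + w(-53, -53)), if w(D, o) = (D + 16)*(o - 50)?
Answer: sqrt(3811) ≈ 61.733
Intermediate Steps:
G(J) = 0
w(D, o) = (-50 + o)*(16 + D) (w(D, o) = (16 + D)*(-50 + o) = (-50 + o)*(16 + D))
sqrt(G(1*3 - 1) + w(-53, -53)) = sqrt(0 + (-800 - 50*(-53) + 16*(-53) - 53*(-53))) = sqrt(0 + (-800 + 2650 - 848 + 2809)) = sqrt(0 + 3811) = sqrt(3811)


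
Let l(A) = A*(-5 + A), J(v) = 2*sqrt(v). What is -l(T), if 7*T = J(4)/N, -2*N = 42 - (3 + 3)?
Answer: -634/3969 ≈ -0.15974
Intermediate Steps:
N = -18 (N = -(42 - (3 + 3))/2 = -(42 - 1*6)/2 = -(42 - 6)/2 = -1/2*36 = -18)
T = -2/63 (T = ((2*sqrt(4))/(-18))/7 = ((2*2)*(-1/18))/7 = (4*(-1/18))/7 = (1/7)*(-2/9) = -2/63 ≈ -0.031746)
-l(T) = -(-2)*(-5 - 2/63)/63 = -(-2)*(-317)/(63*63) = -1*634/3969 = -634/3969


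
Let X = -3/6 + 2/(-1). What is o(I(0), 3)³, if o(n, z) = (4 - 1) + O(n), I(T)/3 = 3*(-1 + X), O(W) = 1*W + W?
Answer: -216000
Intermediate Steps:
X = -5/2 (X = -3*⅙ + 2*(-1) = -½ - 2 = -5/2 ≈ -2.5000)
O(W) = 2*W (O(W) = W + W = 2*W)
I(T) = -63/2 (I(T) = 3*(3*(-1 - 5/2)) = 3*(3*(-7/2)) = 3*(-21/2) = -63/2)
o(n, z) = 3 + 2*n (o(n, z) = (4 - 1) + 2*n = 3 + 2*n)
o(I(0), 3)³ = (3 + 2*(-63/2))³ = (3 - 63)³ = (-60)³ = -216000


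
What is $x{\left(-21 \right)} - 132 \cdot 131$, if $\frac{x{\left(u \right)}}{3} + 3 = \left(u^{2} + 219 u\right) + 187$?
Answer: $-29214$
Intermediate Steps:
$x{\left(u \right)} = 552 + 3 u^{2} + 657 u$ ($x{\left(u \right)} = -9 + 3 \left(\left(u^{2} + 219 u\right) + 187\right) = -9 + 3 \left(187 + u^{2} + 219 u\right) = -9 + \left(561 + 3 u^{2} + 657 u\right) = 552 + 3 u^{2} + 657 u$)
$x{\left(-21 \right)} - 132 \cdot 131 = \left(552 + 3 \left(-21\right)^{2} + 657 \left(-21\right)\right) - 132 \cdot 131 = \left(552 + 3 \cdot 441 - 13797\right) - 17292 = \left(552 + 1323 - 13797\right) - 17292 = -11922 - 17292 = -29214$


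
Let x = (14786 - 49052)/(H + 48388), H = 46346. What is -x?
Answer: 5711/15789 ≈ 0.36171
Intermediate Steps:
x = -5711/15789 (x = (14786 - 49052)/(46346 + 48388) = -34266/94734 = -34266*1/94734 = -5711/15789 ≈ -0.36171)
-x = -1*(-5711/15789) = 5711/15789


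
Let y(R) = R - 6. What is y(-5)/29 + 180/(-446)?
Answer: -5063/6467 ≈ -0.78290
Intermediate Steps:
y(R) = -6 + R
y(-5)/29 + 180/(-446) = (-6 - 5)/29 + 180/(-446) = -11*1/29 + 180*(-1/446) = -11/29 - 90/223 = -5063/6467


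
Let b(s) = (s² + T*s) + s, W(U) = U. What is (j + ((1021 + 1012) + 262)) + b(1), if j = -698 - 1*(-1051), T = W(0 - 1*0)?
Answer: 2650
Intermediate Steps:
T = 0 (T = 0 - 1*0 = 0 + 0 = 0)
j = 353 (j = -698 + 1051 = 353)
b(s) = s + s² (b(s) = (s² + 0*s) + s = (s² + 0) + s = s² + s = s + s²)
(j + ((1021 + 1012) + 262)) + b(1) = (353 + ((1021 + 1012) + 262)) + 1*(1 + 1) = (353 + (2033 + 262)) + 1*2 = (353 + 2295) + 2 = 2648 + 2 = 2650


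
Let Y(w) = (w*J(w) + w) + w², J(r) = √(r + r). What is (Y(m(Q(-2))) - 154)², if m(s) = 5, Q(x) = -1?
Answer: 15626 - 1240*√10 ≈ 11705.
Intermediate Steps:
J(r) = √2*√r (J(r) = √(2*r) = √2*√r)
Y(w) = w + w² + √2*w^(3/2) (Y(w) = (w*(√2*√w) + w) + w² = (√2*w^(3/2) + w) + w² = (w + √2*w^(3/2)) + w² = w + w² + √2*w^(3/2))
(Y(m(Q(-2))) - 154)² = (5*(1 + 5 + √2*√5) - 154)² = (5*(1 + 5 + √10) - 154)² = (5*(6 + √10) - 154)² = ((30 + 5*√10) - 154)² = (-124 + 5*√10)²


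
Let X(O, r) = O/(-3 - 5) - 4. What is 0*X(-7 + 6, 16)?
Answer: 0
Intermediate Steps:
X(O, r) = -4 - O/8 (X(O, r) = O/(-8) - 4 = -O/8 - 4 = -4 - O/8)
0*X(-7 + 6, 16) = 0*(-4 - (-7 + 6)/8) = 0*(-4 - ⅛*(-1)) = 0*(-4 + ⅛) = 0*(-31/8) = 0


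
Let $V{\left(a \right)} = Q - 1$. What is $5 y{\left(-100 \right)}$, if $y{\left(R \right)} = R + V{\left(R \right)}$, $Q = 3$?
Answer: $-490$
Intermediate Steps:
$V{\left(a \right)} = 2$ ($V{\left(a \right)} = 3 - 1 = 2$)
$y{\left(R \right)} = 2 + R$ ($y{\left(R \right)} = R + 2 = 2 + R$)
$5 y{\left(-100 \right)} = 5 \left(2 - 100\right) = 5 \left(-98\right) = -490$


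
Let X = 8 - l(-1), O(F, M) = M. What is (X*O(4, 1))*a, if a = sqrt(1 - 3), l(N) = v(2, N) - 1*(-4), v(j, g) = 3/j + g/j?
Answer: 3*I*sqrt(2) ≈ 4.2426*I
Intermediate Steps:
l(N) = 11/2 + N/2 (l(N) = (3 + N)/2 - 1*(-4) = (3 + N)/2 + 4 = (3/2 + N/2) + 4 = 11/2 + N/2)
a = I*sqrt(2) (a = sqrt(-2) = I*sqrt(2) ≈ 1.4142*I)
X = 3 (X = 8 - (11/2 + (1/2)*(-1)) = 8 - (11/2 - 1/2) = 8 - 1*5 = 8 - 5 = 3)
(X*O(4, 1))*a = (3*1)*(I*sqrt(2)) = 3*(I*sqrt(2)) = 3*I*sqrt(2)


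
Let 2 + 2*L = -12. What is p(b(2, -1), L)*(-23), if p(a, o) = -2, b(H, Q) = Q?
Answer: 46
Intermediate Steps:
L = -7 (L = -1 + (1/2)*(-12) = -1 - 6 = -7)
p(b(2, -1), L)*(-23) = -2*(-23) = 46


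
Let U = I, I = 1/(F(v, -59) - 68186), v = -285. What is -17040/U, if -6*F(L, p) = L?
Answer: 1161080040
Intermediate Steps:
F(L, p) = -L/6
I = -2/136277 (I = 1/(-⅙*(-285) - 68186) = 1/(95/2 - 68186) = 1/(-136277/2) = -2/136277 ≈ -1.4676e-5)
U = -2/136277 ≈ -1.4676e-5
-17040/U = -17040/(-2/136277) = -17040*(-136277/2) = 1161080040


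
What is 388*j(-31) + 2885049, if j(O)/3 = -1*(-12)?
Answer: 2899017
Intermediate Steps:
j(O) = 36 (j(O) = 3*(-1*(-12)) = 3*12 = 36)
388*j(-31) + 2885049 = 388*36 + 2885049 = 13968 + 2885049 = 2899017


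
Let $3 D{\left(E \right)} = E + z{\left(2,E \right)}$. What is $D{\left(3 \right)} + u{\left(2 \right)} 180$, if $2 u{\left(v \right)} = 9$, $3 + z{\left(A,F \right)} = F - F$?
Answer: $810$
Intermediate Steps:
$z{\left(A,F \right)} = -3$ ($z{\left(A,F \right)} = -3 + \left(F - F\right) = -3 + 0 = -3$)
$u{\left(v \right)} = \frac{9}{2}$ ($u{\left(v \right)} = \frac{1}{2} \cdot 9 = \frac{9}{2}$)
$D{\left(E \right)} = -1 + \frac{E}{3}$ ($D{\left(E \right)} = \frac{E - 3}{3} = \frac{-3 + E}{3} = -1 + \frac{E}{3}$)
$D{\left(3 \right)} + u{\left(2 \right)} 180 = \left(-1 + \frac{1}{3} \cdot 3\right) + \frac{9}{2} \cdot 180 = \left(-1 + 1\right) + 810 = 0 + 810 = 810$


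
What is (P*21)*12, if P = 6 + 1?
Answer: 1764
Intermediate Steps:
P = 7
(P*21)*12 = (7*21)*12 = 147*12 = 1764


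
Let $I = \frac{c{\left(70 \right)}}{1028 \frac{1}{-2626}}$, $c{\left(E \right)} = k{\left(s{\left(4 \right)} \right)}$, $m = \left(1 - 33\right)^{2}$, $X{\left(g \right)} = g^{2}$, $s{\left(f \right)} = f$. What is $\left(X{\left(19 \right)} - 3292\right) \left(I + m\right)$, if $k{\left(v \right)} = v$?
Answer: $- \frac{763648602}{257} \approx -2.9714 \cdot 10^{6}$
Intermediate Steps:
$m = 1024$ ($m = \left(-32\right)^{2} = 1024$)
$c{\left(E \right)} = 4$
$I = - \frac{2626}{257}$ ($I = \frac{4}{1028 \frac{1}{-2626}} = \frac{4}{1028 \left(- \frac{1}{2626}\right)} = \frac{4}{- \frac{514}{1313}} = 4 \left(- \frac{1313}{514}\right) = - \frac{2626}{257} \approx -10.218$)
$\left(X{\left(19 \right)} - 3292\right) \left(I + m\right) = \left(19^{2} - 3292\right) \left(- \frac{2626}{257} + 1024\right) = \left(361 - 3292\right) \frac{260542}{257} = \left(-2931\right) \frac{260542}{257} = - \frac{763648602}{257}$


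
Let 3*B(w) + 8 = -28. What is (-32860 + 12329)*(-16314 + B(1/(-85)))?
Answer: 335189106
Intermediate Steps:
B(w) = -12 (B(w) = -8/3 + (1/3)*(-28) = -8/3 - 28/3 = -12)
(-32860 + 12329)*(-16314 + B(1/(-85))) = (-32860 + 12329)*(-16314 - 12) = -20531*(-16326) = 335189106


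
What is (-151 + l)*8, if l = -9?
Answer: -1280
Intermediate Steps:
(-151 + l)*8 = (-151 - 9)*8 = -160*8 = -1280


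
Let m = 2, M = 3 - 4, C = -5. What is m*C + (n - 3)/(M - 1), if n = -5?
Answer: -6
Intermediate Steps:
M = -1
m*C + (n - 3)/(M - 1) = 2*(-5) + (-5 - 3)/(-1 - 1) = -10 - 8/(-2) = -10 - 8*(-1/2) = -10 + 4 = -6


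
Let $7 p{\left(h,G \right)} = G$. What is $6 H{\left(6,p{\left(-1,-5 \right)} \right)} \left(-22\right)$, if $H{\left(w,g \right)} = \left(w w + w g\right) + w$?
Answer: $- \frac{34848}{7} \approx -4978.3$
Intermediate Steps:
$p{\left(h,G \right)} = \frac{G}{7}$
$H{\left(w,g \right)} = w + w^{2} + g w$ ($H{\left(w,g \right)} = \left(w^{2} + g w\right) + w = w + w^{2} + g w$)
$6 H{\left(6,p{\left(-1,-5 \right)} \right)} \left(-22\right) = 6 \cdot 6 \left(1 + \frac{1}{7} \left(-5\right) + 6\right) \left(-22\right) = 6 \cdot 6 \left(1 - \frac{5}{7} + 6\right) \left(-22\right) = 6 \cdot 6 \cdot \frac{44}{7} \left(-22\right) = 6 \cdot \frac{264}{7} \left(-22\right) = \frac{1584}{7} \left(-22\right) = - \frac{34848}{7}$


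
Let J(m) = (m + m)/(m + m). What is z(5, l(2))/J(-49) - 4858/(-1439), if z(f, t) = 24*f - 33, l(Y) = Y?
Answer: 130051/1439 ≈ 90.376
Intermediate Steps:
J(m) = 1 (J(m) = (2*m)/((2*m)) = (2*m)*(1/(2*m)) = 1)
z(f, t) = -33 + 24*f
z(5, l(2))/J(-49) - 4858/(-1439) = (-33 + 24*5)/1 - 4858/(-1439) = (-33 + 120)*1 - 4858*(-1/1439) = 87*1 + 4858/1439 = 87 + 4858/1439 = 130051/1439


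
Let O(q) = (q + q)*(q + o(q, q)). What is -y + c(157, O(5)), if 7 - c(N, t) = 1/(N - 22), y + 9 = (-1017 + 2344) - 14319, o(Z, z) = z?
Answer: 1756079/135 ≈ 13008.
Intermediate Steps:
y = -13001 (y = -9 + ((-1017 + 2344) - 14319) = -9 + (1327 - 14319) = -9 - 12992 = -13001)
O(q) = 4*q² (O(q) = (q + q)*(q + q) = (2*q)*(2*q) = 4*q²)
c(N, t) = 7 - 1/(-22 + N) (c(N, t) = 7 - 1/(N - 22) = 7 - 1/(-22 + N))
-y + c(157, O(5)) = -1*(-13001) + (-155 + 7*157)/(-22 + 157) = 13001 + (-155 + 1099)/135 = 13001 + (1/135)*944 = 13001 + 944/135 = 1756079/135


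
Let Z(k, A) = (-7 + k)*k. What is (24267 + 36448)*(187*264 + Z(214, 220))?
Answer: 5686931190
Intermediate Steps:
Z(k, A) = k*(-7 + k)
(24267 + 36448)*(187*264 + Z(214, 220)) = (24267 + 36448)*(187*264 + 214*(-7 + 214)) = 60715*(49368 + 214*207) = 60715*(49368 + 44298) = 60715*93666 = 5686931190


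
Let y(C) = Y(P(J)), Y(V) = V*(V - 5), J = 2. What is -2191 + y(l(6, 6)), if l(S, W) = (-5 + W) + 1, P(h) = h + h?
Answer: -2195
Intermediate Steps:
P(h) = 2*h
Y(V) = V*(-5 + V)
l(S, W) = -4 + W
y(C) = -4 (y(C) = (2*2)*(-5 + 2*2) = 4*(-5 + 4) = 4*(-1) = -4)
-2191 + y(l(6, 6)) = -2191 - 4 = -2195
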